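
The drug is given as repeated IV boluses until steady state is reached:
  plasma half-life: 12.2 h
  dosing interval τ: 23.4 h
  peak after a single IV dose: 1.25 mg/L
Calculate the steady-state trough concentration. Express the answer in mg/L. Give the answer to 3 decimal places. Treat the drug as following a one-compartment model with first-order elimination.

k = ln2 / t½ = 0.693147 / 12.2 = 0.05682 h⁻¹
e^(−kτ) = e^(−0.05682 × 23.4) = 0.2646
Accumulation ratio R = 1 / (1 − e^(−kτ)) = 1 / (1 − 0.2646) = 1.360
Steady-state trough = C₀ × R × e^(−kτ) = 1.25 × 1.360 × 0.2646 = 0.4498 mg/L

0.450 mg/L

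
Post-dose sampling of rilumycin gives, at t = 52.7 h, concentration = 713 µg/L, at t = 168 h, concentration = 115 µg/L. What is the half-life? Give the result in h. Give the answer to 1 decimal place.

43.8 h

k = ln(C₁/C₂) / (t₂ − t₁) = ln(713/115) / (168 − 52.7)
  = 1.825 / 115.3 = 0.01583 h⁻¹
t½ = ln2 / k = 0.693147 / 0.01583 = 43.79 h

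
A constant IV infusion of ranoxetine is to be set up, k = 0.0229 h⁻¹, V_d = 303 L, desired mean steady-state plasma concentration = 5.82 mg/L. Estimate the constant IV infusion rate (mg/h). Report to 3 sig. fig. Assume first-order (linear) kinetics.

CL = k × Vd = 0.02290 × 303 = 6.939 L/h
At steady state, infusion rate R₀ = Css × CL = 5.82 × 6.939 = 40.38 mg/h

40.4 mg/h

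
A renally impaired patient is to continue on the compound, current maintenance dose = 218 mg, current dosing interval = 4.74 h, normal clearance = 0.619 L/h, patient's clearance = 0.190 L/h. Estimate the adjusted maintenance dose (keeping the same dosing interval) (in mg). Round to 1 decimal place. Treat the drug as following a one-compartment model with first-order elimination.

66.9 mg

To keep the same average steady-state level, dosing rate must scale with clearance.
CL ratio = 0.190 / 0.619 = 0.3069
New dose (same interval) = 218 × 0.3069 = 66.90 mg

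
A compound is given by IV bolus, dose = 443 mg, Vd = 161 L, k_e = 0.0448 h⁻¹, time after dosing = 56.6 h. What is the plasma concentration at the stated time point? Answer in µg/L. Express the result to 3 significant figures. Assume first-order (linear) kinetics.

218 µg/L

C₀ = Dose / Vd = 443.0 / 161 = 2.752 mg/L
C = C₀ · e^(−k·t) = 2.752 × e^(−0.04480 × 56.6)
  = 2.752 × 0.07921 = 0.2180 mg/L
Convert: 0.2180 mg/L × 1000 = 218.0 µg/L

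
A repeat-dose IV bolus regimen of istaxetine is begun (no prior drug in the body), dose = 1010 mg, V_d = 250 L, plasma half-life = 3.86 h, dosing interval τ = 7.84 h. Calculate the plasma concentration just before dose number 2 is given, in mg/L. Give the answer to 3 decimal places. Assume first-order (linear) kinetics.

C₀ per dose = Dose / Vd = 1010 / 250 = 4.040 mg/L
k = ln2 / t½ = 0.693147 / 3.86 = 0.1796 h⁻¹
Fraction remaining after one interval: r = e^(−kτ) = e^(−0.1796 × 7.84) = 0.2446
Before dose 2, 1 dose has been given (aged 1τ).
C_trough = C₀ × r = 4.040 × 0.2446 = 0.9882 mg/L

0.988 mg/L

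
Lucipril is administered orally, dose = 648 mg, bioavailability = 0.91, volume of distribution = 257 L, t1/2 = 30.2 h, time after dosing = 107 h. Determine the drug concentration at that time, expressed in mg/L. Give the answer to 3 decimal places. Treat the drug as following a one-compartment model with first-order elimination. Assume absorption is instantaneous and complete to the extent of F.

0.197 mg/L

Amount reaching circulation = F × Dose = 0.91 × 648.0 = 589.7 mg
C₀ = F·Dose / Vd = 589.7 / 257 = 2.295 mg/L
k = ln2 / t½ = 0.693147 / 30.2 = 0.02295 h⁻¹
C = C₀ · e^(−k·t) = 2.295 × e^(−0.02295 × 107)
  = 2.295 × 0.08581 = 0.1969 mg/L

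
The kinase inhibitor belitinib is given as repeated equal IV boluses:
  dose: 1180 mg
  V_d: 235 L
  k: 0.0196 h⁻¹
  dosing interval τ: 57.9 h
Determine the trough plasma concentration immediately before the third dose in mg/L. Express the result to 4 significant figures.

2.133 mg/L

C₀ per dose = Dose / Vd = 1180 / 235 = 5.021 mg/L
Fraction remaining after one interval: r = e^(−kτ) = e^(−0.01960 × 57.9) = 0.3215
Before dose 3, 2 doses have been given (aged 1τ, 2τ).
C_trough = C₀ × (r + r²) = 5.021 × (0.3215 + 0.1034) = 2.133 mg/L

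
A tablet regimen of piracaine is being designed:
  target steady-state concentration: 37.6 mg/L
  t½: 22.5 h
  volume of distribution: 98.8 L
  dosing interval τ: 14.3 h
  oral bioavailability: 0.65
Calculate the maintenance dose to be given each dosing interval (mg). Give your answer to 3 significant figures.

2520 mg

k = ln2 / t½ = 0.693147 / 22.5 = 0.03081 h⁻¹
CL = k × Vd = 0.03081 × 98.8 = 3.044 L/h
At steady state, F × (Dose/τ) = Css × CL.
Dose = Css × CL × τ / F = 37.6 × 3.044 × 14.3 / 0.65 = 2518 mg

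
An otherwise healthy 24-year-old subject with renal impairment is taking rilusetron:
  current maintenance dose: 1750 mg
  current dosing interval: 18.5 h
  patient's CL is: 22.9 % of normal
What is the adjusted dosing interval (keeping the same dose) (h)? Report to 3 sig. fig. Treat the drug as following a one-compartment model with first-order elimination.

To keep the same average steady-state level, dosing rate must scale with clearance.
CL ratio = 22.9 / 100 = 0.2290
New interval (same dose) = 18.5 / 0.2290 = 80.79 h

80.8 h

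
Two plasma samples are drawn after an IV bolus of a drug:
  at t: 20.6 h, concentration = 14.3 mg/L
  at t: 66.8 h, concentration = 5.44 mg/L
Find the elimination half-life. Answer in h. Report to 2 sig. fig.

33 h

k = ln(C₁/C₂) / (t₂ − t₁) = ln(14.3/5.44) / (66.8 − 20.6)
  = 0.9665 / 46.20 = 0.02092 h⁻¹
t½ = ln2 / k = 0.693147 / 0.02092 = 33.13 h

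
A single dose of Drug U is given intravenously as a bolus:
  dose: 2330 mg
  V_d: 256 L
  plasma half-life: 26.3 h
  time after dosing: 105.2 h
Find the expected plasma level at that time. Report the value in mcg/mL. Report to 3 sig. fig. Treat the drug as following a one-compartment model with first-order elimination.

0.569 mcg/mL

C₀ = Dose / Vd = 2330 / 256 = 9.102 mg/L
k = ln2 / t½ = 0.693147 / 26.3 = 0.02636 h⁻¹
t / t½ = 105.2 / 26.3 = 4 half-lives
C = C₀ × (1/2)^4 = 9.102 × 0.06250 = 0.5689 mg/L
(0.5689 mg/L = 0.5689 mcg/mL)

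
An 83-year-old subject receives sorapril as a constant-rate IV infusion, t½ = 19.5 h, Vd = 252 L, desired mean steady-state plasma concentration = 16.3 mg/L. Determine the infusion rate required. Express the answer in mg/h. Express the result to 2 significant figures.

150 mg/h

k = ln2 / t½ = 0.693147 / 19.5 = 0.03555 h⁻¹
CL = k × Vd = 0.03555 × 252 = 8.959 L/h
At steady state, infusion rate R₀ = Css × CL = 16.3 × 8.959 = 146.0 mg/h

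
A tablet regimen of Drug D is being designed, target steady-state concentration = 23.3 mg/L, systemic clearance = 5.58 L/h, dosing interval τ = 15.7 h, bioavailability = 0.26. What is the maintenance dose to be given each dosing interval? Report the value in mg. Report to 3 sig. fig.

At steady state, F × (Dose/τ) = Css × CL.
Dose = Css × CL × τ / F = 23.3 × 5.580 × 15.7 / 0.26 = 7851 mg

7850 mg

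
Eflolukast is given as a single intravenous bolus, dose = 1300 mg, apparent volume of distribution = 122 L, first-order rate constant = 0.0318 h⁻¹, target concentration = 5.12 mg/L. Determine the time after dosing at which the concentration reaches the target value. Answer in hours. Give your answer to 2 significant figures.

23 h

C₀ = Dose / Vd = 1300 / 122 = 10.66 mg/L
t = ln(C₀ / C) / k = ln(10.66 / 5.12) / 0.03180
  = ln(2.082) / 0.03180 = 0.7333 / 0.03180 = 23.06 h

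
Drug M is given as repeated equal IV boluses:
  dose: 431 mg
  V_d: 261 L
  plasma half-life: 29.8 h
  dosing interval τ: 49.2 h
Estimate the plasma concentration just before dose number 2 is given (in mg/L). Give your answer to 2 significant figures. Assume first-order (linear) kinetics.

C₀ per dose = Dose / Vd = 431 / 261 = 1.651 mg/L
k = ln2 / t½ = 0.693147 / 29.8 = 0.02326 h⁻¹
Fraction remaining after one interval: r = e^(−kτ) = e^(−0.02326 × 49.2) = 0.3184
Before dose 2, 1 dose has been given (aged 1τ).
C_trough = C₀ × r = 1.651 × 0.3184 = 0.5257 mg/L

0.53 mg/L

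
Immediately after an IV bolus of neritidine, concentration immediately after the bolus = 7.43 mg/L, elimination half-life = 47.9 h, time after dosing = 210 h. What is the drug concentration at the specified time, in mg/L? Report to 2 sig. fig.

0.36 mg/L

k = ln2 / t½ = 0.693147 / 47.9 = 0.01447 h⁻¹
C = C₀ · e^(−k·t) = 7.430 × e^(−0.01447 × 210)
  = 7.430 × 0.04790 = 0.3559 mg/L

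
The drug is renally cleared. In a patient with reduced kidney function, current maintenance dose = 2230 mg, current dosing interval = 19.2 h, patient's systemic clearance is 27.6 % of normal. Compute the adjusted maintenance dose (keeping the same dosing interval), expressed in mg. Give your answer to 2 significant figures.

620 mg

To keep the same average steady-state level, dosing rate must scale with clearance.
CL ratio = 27.6 / 100 = 0.2760
New dose (same interval) = 2230 × 0.2760 = 615.5 mg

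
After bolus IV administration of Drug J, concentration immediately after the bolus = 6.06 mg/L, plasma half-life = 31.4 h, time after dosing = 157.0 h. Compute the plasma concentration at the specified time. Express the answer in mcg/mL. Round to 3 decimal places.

k = ln2 / t½ = 0.693147 / 31.4 = 0.02207 h⁻¹
t / t½ = 157.0 / 31.4 = 5 half-lives
C = C₀ × (1/2)^5 = 6.060 × 0.03125 = 0.1894 mg/L
(0.1894 mg/L = 0.1894 mcg/mL)

0.189 mcg/mL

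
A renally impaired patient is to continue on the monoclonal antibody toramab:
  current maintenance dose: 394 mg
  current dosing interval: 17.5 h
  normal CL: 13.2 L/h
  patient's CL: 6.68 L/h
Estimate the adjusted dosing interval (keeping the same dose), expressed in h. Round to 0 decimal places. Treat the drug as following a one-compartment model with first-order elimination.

35 h

To keep the same average steady-state level, dosing rate must scale with clearance.
CL ratio = 6.68 / 13.2 = 0.5061
New interval (same dose) = 17.5 / 0.5061 = 34.58 h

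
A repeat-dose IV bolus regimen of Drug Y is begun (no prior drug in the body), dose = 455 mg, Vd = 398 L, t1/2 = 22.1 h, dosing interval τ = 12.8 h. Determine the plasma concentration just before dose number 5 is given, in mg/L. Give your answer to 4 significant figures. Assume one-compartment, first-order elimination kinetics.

C₀ per dose = Dose / Vd = 455 / 398 = 1.143 mg/L
k = ln2 / t½ = 0.693147 / 22.1 = 0.03136 h⁻¹
Fraction remaining after one interval: r = e^(−kτ) = e^(−0.03136 × 12.8) = 0.6694
Before dose 5, 4 doses have been given (aged 1τ, 2τ, 3τ, 4τ).
C_trough = C₀ × (r + r² + … + r^4) = C₀ × r(1−r^4)/(1−r)
        = 1.143 × 0.6694 × (1 − 0.2008) / (1 − 0.6694) = 1.850 mg/L

1.850 mg/L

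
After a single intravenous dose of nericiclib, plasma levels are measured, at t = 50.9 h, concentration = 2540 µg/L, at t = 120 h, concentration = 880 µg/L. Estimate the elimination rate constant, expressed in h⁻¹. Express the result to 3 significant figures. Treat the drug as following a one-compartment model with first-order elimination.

0.0153 h⁻¹

k = ln(C₁/C₂) / (t₂ − t₁) = ln(2540/880) / (120 − 50.9)
  = 1.060 / 69.10 = 0.01534 h⁻¹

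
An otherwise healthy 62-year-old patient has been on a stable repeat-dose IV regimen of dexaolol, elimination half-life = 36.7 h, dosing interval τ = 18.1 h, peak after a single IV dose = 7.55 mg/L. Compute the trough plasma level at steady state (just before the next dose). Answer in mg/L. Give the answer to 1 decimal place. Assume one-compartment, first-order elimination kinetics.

k = ln2 / t½ = 0.693147 / 36.7 = 0.01889 h⁻¹
e^(−kτ) = e^(−0.01889 × 18.1) = 0.7104
Accumulation ratio R = 1 / (1 − e^(−kτ)) = 1 / (1 − 0.7104) = 3.453
Steady-state trough = C₀ × R × e^(−kτ) = 7.55 × 3.453 × 0.7104 = 18.52 mg/L

18.5 mg/L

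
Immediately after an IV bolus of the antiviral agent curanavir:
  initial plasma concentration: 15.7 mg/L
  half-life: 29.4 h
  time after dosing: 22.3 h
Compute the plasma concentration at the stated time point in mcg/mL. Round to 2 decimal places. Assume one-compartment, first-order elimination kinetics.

9.28 mcg/mL

k = ln2 / t½ = 0.693147 / 29.4 = 0.02358 h⁻¹
C = C₀ · e^(−k·t) = 15.70 × e^(−0.02358 × 22.3)
  = 15.70 × 0.5911 = 9.280 mg/L
(9.280 mg/L = 9.280 mcg/mL)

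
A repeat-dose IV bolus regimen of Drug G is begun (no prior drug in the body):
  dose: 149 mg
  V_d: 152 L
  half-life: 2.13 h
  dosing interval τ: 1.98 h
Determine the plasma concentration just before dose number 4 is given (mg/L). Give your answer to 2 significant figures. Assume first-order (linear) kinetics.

C₀ per dose = Dose / Vd = 149 / 152 = 0.9803 mg/L
k = ln2 / t½ = 0.693147 / 2.13 = 0.3254 h⁻¹
Fraction remaining after one interval: r = e^(−kτ) = e^(−0.3254 × 1.98) = 0.5250
Before dose 4, 3 doses have been given (aged 1τ, 2τ, 3τ).
C_trough = C₀ × (r + r² + … + r^3) = C₀ × r(1−r^3)/(1−r)
        = 0.9803 × 0.5250 × (1 − 0.1447) / (1 − 0.5250) = 0.9267 mg/L

0.93 mg/L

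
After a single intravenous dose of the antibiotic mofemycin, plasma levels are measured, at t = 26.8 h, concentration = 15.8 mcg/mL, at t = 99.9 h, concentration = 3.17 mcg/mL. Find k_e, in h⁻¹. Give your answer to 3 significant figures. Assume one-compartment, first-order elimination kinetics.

0.0220 h⁻¹

k = ln(C₁/C₂) / (t₂ − t₁) = ln(15.8/3.17) / (99.9 − 26.8)
  = 1.606 / 73.10 = 0.02197 h⁻¹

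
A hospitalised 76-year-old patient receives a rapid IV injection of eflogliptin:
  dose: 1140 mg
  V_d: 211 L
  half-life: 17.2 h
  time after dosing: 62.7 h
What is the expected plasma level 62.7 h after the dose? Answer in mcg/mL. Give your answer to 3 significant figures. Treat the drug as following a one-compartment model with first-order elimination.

0.432 mcg/mL

C₀ = Dose / Vd = 1140 / 211 = 5.403 mg/L
k = ln2 / t½ = 0.693147 / 17.2 = 0.04030 h⁻¹
C = C₀ · e^(−k·t) = 5.403 × e^(−0.04030 × 62.7)
  = 5.403 × 0.07991 = 0.4318 mg/L
(0.4318 mg/L = 0.4318 mcg/mL)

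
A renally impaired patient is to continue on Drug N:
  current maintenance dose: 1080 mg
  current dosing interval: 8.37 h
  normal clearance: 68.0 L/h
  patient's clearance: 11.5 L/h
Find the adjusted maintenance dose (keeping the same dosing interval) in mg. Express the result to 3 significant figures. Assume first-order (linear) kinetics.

183 mg

To keep the same average steady-state level, dosing rate must scale with clearance.
CL ratio = 11.5 / 68.0 = 0.1691
New dose (same interval) = 1080 × 0.1691 = 182.6 mg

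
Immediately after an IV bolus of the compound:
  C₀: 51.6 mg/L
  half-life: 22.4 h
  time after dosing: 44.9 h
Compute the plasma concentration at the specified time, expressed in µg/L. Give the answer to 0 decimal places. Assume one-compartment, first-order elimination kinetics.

12860 µg/L

k = ln2 / t½ = 0.693147 / 22.4 = 0.03094 h⁻¹
C = C₀ · e^(−k·t) = 51.60 × e^(−0.03094 × 44.9)
  = 51.60 × 0.2493 = 12.86 mg/L
Convert: 12.86 mg/L × 1000 = 12860 µg/L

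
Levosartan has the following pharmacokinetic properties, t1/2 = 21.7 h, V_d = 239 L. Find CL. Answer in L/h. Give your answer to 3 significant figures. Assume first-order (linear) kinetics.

7.63 L/h

k = ln2 / t½ = 0.693147 / 21.7 = 0.03194 h⁻¹
CL = k × Vd = 0.03194 × 239 = 7.634 L/h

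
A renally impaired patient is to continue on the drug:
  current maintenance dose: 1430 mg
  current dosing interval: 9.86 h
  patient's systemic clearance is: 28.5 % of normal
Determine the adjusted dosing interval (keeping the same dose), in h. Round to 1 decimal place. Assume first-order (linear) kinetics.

To keep the same average steady-state level, dosing rate must scale with clearance.
CL ratio = 28.5 / 100 = 0.2850
New interval (same dose) = 9.86 / 0.2850 = 34.60 h

34.6 h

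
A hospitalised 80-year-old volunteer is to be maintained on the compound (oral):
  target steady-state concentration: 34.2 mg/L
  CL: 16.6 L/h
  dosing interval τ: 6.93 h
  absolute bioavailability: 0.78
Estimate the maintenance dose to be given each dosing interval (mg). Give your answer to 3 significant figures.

At steady state, F × (Dose/τ) = Css × CL.
Dose = Css × CL × τ / F = 34.2 × 16.60 × 6.93 / 0.78 = 5044 mg

5040 mg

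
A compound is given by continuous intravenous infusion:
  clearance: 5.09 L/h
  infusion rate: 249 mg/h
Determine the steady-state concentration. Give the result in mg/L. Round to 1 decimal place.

48.9 mg/L

At steady state Css = R₀ / CL = 249 / 5.090 = 48.92 mg/L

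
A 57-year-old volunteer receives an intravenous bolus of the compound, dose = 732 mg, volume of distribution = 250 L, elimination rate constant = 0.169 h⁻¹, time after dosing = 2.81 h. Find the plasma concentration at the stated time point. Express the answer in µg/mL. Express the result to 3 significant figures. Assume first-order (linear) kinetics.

1.82 µg/mL

C₀ = Dose / Vd = 732.0 / 250 = 2.928 mg/L
C = C₀ · e^(−k·t) = 2.928 × e^(−0.1690 × 2.81)
  = 2.928 × 0.6220 = 1.821 mg/L
(1.821 mg/L = 1.821 µg/mL)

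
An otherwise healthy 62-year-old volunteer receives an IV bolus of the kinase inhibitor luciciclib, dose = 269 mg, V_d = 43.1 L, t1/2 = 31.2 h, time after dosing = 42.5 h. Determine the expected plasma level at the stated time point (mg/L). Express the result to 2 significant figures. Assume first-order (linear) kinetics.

C₀ = Dose / Vd = 269.0 / 43.1 = 6.241 mg/L
k = ln2 / t½ = 0.693147 / 31.2 = 0.02222 h⁻¹
C = C₀ · e^(−k·t) = 6.241 × e^(−0.02222 × 42.5)
  = 6.241 × 0.3889 = 2.427 mg/L

2.4 mg/L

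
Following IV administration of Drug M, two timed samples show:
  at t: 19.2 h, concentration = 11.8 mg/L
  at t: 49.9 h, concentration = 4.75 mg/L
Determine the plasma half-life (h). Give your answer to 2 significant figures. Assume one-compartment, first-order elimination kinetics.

k = ln(C₁/C₂) / (t₂ − t₁) = ln(11.8/4.75) / (49.9 − 19.2)
  = 0.9100 / 30.70 = 0.02964 h⁻¹
t½ = ln2 / k = 0.693147 / 0.02964 = 23.39 h

23 h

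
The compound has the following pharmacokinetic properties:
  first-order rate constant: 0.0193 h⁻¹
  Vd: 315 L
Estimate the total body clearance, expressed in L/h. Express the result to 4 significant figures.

CL = k × Vd = 0.0193 × 315 = 6.080 L/h

6.080 L/h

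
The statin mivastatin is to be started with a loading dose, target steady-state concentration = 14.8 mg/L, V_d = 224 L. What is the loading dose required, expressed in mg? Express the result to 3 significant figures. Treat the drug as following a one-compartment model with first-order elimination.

3320 mg

LD = Css × Vd = 14.8 × 224 = 3315 mg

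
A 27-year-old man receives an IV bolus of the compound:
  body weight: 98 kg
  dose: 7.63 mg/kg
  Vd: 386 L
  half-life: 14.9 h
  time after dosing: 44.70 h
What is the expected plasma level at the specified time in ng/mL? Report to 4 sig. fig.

242.1 ng/mL

Total dose = 7.63 × 98 = 747.7 mg
C₀ = Dose / Vd = 747.7 / 386 = 1.937 mg/L
k = ln2 / t½ = 0.693147 / 14.9 = 0.04652 h⁻¹
t / t½ = 44.70 / 14.9 = 3 half-lives
C = C₀ × (1/2)^3 = 1.937 × 0.1250 = 0.2421 mg/L
Convert: 0.2421 mg/L × 1000 = 242.1 ng/mL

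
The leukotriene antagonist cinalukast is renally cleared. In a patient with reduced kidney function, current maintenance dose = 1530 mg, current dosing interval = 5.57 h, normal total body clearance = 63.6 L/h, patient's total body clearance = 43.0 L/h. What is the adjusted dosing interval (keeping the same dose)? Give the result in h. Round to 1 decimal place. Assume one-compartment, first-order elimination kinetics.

To keep the same average steady-state level, dosing rate must scale with clearance.
CL ratio = 43.0 / 63.6 = 0.6761
New interval (same dose) = 5.57 / 0.6761 = 8.238 h

8.2 h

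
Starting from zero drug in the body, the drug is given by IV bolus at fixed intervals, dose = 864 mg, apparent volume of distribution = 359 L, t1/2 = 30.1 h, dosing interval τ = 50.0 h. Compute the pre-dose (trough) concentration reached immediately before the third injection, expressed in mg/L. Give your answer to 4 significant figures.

1.002 mg/L

C₀ per dose = Dose / Vd = 864 / 359 = 2.407 mg/L
k = ln2 / t½ = 0.693147 / 30.1 = 0.02303 h⁻¹
Fraction remaining after one interval: r = e^(−kτ) = e^(−0.02303 × 50.0) = 0.3162
Before dose 3, 2 doses have been given (aged 1τ, 2τ).
C_trough = C₀ × (r + r²) = 2.407 × (0.3162 + 0.09998) = 1.002 mg/L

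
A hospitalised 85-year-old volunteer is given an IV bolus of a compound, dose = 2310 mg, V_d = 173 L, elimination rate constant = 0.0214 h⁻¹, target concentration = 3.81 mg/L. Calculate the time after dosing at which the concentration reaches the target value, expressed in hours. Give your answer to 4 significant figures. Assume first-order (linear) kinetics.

58.60 h

C₀ = Dose / Vd = 2310 / 173 = 13.35 mg/L
t = ln(C₀ / C) / k = ln(13.35 / 3.81) / 0.02140
  = ln(3.504) / 0.02140 = 1.254 / 0.02140 = 58.60 h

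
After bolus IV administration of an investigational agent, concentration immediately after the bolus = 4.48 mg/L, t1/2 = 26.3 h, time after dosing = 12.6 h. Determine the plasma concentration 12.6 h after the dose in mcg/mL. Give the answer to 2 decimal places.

k = ln2 / t½ = 0.693147 / 26.3 = 0.02636 h⁻¹
C = C₀ · e^(−k·t) = 4.480 × e^(−0.02636 × 12.6)
  = 4.480 × 0.7174 = 3.214 mg/L
(3.214 mg/L = 3.214 mcg/mL)

3.21 mcg/mL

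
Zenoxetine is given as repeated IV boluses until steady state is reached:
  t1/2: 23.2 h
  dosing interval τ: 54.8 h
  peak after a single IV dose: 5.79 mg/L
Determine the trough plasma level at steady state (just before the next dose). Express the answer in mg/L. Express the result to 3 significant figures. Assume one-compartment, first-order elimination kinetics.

k = ln2 / t½ = 0.693147 / 23.2 = 0.02988 h⁻¹
e^(−kτ) = e^(−0.02988 × 54.8) = 0.1945
Accumulation ratio R = 1 / (1 − e^(−kτ)) = 1 / (1 − 0.1945) = 1.241
Steady-state trough = C₀ × R × e^(−kτ) = 5.79 × 1.241 × 0.1945 = 1.398 mg/L

1.40 mg/L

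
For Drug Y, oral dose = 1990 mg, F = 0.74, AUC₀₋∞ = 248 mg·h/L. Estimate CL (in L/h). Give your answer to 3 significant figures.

CL = F·Dose / AUC = 0.74 × 1990 / 248 = 5.938 L/h

5.94 L/h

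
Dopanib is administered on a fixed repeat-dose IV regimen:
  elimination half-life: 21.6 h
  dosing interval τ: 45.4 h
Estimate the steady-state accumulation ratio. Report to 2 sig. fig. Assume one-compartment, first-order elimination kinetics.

1.3

k = ln2 / t½ = 0.693147 / 21.6 = 0.03209 h⁻¹
e^(−kτ) = e^(−0.03209 × 45.4) = 0.2330
Accumulation ratio R = 1 / (1 − e^(−kτ)) = 1 / (1 − 0.2330) = 1.304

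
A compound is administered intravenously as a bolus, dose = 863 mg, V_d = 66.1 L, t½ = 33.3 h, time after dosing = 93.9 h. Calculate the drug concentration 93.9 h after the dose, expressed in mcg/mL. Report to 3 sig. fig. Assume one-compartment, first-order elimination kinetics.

C₀ = Dose / Vd = 863.0 / 66.1 = 13.06 mg/L
k = ln2 / t½ = 0.693147 / 33.3 = 0.02082 h⁻¹
C = C₀ · e^(−k·t) = 13.06 × e^(−0.02082 × 93.9)
  = 13.06 × 0.1416 = 1.849 mg/L
(1.849 mg/L = 1.849 mcg/mL)

1.85 mcg/mL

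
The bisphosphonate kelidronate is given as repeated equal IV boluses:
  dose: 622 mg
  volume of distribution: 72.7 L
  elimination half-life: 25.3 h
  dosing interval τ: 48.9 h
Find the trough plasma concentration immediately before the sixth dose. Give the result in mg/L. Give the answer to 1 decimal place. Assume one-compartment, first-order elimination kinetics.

3.0 mg/L

C₀ per dose = Dose / Vd = 622 / 72.7 = 8.556 mg/L
k = ln2 / t½ = 0.693147 / 25.3 = 0.02740 h⁻¹
Fraction remaining after one interval: r = e^(−kτ) = e^(−0.02740 × 48.9) = 0.2619
Before dose 6, 5 doses have been given (aged 1τ, 2τ, 3τ, 4τ, 5τ).
C_trough = C₀ × (r + r² + … + r^5) = C₀ × r(1−r^5)/(1−r)
        = 8.556 × 0.2619 × (1 − 0.001232) / (1 − 0.2619) = 3.032 mg/L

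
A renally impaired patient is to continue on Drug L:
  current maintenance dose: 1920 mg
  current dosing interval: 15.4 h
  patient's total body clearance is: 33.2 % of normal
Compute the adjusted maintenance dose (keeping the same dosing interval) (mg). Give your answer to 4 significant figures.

637.4 mg

To keep the same average steady-state level, dosing rate must scale with clearance.
CL ratio = 33.2 / 100 = 0.3320
New dose (same interval) = 1920 × 0.3320 = 637.4 mg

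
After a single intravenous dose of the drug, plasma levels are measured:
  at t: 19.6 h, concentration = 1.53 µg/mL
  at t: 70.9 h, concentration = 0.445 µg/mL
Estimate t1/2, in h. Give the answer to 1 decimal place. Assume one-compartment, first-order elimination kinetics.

28.8 h

k = ln(C₁/C₂) / (t₂ − t₁) = ln(1.53/0.445) / (70.9 − 19.6)
  = 1.235 / 51.30 = 0.02407 h⁻¹
t½ = ln2 / k = 0.693147 / 0.02407 = 28.80 h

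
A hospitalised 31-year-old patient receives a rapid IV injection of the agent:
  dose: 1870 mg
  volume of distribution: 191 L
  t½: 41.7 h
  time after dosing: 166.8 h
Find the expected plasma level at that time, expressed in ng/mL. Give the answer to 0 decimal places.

612 ng/mL

C₀ = Dose / Vd = 1870 / 191 = 9.791 mg/L
k = ln2 / t½ = 0.693147 / 41.7 = 0.01662 h⁻¹
t / t½ = 166.8 / 41.7 = 4 half-lives
C = C₀ × (1/2)^4 = 9.791 × 0.06250 = 0.6119 mg/L
Convert: 0.6119 mg/L × 1000 = 611.9 ng/mL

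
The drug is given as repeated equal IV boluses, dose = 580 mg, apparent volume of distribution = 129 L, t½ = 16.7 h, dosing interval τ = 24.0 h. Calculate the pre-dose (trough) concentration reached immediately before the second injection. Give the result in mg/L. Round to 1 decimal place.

C₀ per dose = Dose / Vd = 580 / 129 = 4.496 mg/L
k = ln2 / t½ = 0.693147 / 16.7 = 0.04151 h⁻¹
Fraction remaining after one interval: r = e^(−kτ) = e^(−0.04151 × 24.0) = 0.3693
Before dose 2, 1 dose has been given (aged 1τ).
C_trough = C₀ × r = 4.496 × 0.3693 = 1.660 mg/L

1.7 mg/L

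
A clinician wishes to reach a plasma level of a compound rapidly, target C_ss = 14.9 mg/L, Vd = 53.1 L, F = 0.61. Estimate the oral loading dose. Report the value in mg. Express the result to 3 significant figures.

LD = Css × Vd / F = 14.9 × 53.1 / 0.61 = 1297 mg

1300 mg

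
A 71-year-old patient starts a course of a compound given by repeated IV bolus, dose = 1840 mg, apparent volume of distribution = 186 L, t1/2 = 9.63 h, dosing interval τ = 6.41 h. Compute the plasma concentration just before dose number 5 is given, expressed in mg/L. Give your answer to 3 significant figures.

14.2 mg/L

C₀ per dose = Dose / Vd = 1840 / 186 = 9.892 mg/L
k = ln2 / t½ = 0.693147 / 9.63 = 0.07198 h⁻¹
Fraction remaining after one interval: r = e^(−kτ) = e^(−0.07198 × 6.41) = 0.6304
Before dose 5, 4 doses have been given (aged 1τ, 2τ, 3τ, 4τ).
C_trough = C₀ × (r + r² + … + r^4) = C₀ × r(1−r^4)/(1−r)
        = 9.892 × 0.6304 × (1 − 0.1579) / (1 − 0.6304) = 14.21 mg/L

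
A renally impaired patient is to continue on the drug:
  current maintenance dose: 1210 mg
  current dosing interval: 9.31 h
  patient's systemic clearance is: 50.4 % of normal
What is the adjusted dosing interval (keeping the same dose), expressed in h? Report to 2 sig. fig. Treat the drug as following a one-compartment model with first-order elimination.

18 h

To keep the same average steady-state level, dosing rate must scale with clearance.
CL ratio = 50.4 / 100 = 0.5040
New interval (same dose) = 9.31 / 0.5040 = 18.47 h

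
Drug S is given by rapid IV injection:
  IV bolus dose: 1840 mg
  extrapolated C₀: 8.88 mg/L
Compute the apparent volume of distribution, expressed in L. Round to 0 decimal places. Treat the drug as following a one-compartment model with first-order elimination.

207 L

Vd = Dose / C₀ = 1840 / 8.88 = 207.2 L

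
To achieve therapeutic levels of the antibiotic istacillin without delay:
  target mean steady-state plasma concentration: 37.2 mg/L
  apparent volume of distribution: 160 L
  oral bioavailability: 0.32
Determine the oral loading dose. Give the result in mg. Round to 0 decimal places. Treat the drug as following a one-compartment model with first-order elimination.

18600 mg

LD = Css × Vd / F = 37.2 × 160 / 0.32 = 18600 mg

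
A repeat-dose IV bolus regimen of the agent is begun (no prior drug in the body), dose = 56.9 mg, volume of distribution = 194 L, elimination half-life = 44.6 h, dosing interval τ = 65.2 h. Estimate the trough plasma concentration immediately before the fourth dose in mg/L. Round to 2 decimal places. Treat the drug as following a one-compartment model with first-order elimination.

0.16 mg/L

C₀ per dose = Dose / Vd = 56.9 / 194 = 0.2933 mg/L
k = ln2 / t½ = 0.693147 / 44.6 = 0.01554 h⁻¹
Fraction remaining after one interval: r = e^(−kτ) = e^(−0.01554 × 65.2) = 0.3631
Before dose 4, 3 doses have been given (aged 1τ, 2τ, 3τ).
C_trough = C₀ × (r + r² + … + r^3) = C₀ × r(1−r^3)/(1−r)
        = 0.2933 × 0.3631 × (1 − 0.04787) / (1 − 0.3631) = 0.1592 mg/L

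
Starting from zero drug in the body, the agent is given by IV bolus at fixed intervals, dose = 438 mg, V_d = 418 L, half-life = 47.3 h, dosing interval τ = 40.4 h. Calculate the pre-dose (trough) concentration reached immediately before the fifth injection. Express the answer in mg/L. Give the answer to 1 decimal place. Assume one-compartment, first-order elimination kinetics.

1.2 mg/L

C₀ per dose = Dose / Vd = 438 / 418 = 1.048 mg/L
k = ln2 / t½ = 0.693147 / 47.3 = 0.01465 h⁻¹
Fraction remaining after one interval: r = e^(−kτ) = e^(−0.01465 × 40.4) = 0.5533
Before dose 5, 4 doses have been given (aged 1τ, 2τ, 3τ, 4τ).
C_trough = C₀ × (r + r² + … + r^4) = C₀ × r(1−r^4)/(1−r)
        = 1.048 × 0.5533 × (1 − 0.09372) / (1 − 0.5533) = 1.176 mg/L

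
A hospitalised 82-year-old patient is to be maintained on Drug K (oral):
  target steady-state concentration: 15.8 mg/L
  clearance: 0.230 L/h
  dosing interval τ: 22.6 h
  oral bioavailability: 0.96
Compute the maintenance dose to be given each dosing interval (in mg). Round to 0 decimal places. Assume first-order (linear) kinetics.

At steady state, F × (Dose/τ) = Css × CL.
Dose = Css × CL × τ / F = 15.8 × 0.2300 × 22.6 / 0.96 = 85.55 mg

86 mg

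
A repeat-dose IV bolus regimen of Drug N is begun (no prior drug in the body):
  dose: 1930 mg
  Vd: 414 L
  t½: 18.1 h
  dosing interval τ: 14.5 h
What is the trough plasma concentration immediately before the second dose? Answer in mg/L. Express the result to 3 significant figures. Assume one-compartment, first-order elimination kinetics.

C₀ per dose = Dose / Vd = 1930 / 414 = 4.662 mg/L
k = ln2 / t½ = 0.693147 / 18.1 = 0.03830 h⁻¹
Fraction remaining after one interval: r = e^(−kτ) = e^(−0.03830 × 14.5) = 0.5739
Before dose 2, 1 dose has been given (aged 1τ).
C_trough = C₀ × r = 4.662 × 0.5739 = 2.676 mg/L

2.68 mg/L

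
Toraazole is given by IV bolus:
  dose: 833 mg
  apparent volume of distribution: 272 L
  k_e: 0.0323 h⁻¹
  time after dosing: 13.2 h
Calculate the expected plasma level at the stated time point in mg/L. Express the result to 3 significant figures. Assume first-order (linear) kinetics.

C₀ = Dose / Vd = 833.0 / 272 = 3.063 mg/L
C = C₀ · e^(−k·t) = 3.063 × e^(−0.03230 × 13.2)
  = 3.063 × 0.6529 = 2.000 mg/L

2.00 mg/L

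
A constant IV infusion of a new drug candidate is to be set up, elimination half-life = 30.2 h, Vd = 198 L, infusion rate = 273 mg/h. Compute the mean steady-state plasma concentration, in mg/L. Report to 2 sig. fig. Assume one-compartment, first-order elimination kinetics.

60 mg/L

k = ln2 / t½ = 0.693147 / 30.2 = 0.02295 h⁻¹
CL = k × Vd = 0.02295 × 198 = 4.544 L/h
At steady state Css = R₀ / CL = 273 / 4.544 = 60.08 mg/L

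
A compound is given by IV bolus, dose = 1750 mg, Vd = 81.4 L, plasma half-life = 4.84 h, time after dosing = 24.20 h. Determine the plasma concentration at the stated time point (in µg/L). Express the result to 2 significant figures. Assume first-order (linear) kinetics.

670 µg/L

C₀ = Dose / Vd = 1750 / 81.4 = 21.50 mg/L
k = ln2 / t½ = 0.693147 / 4.84 = 0.1432 h⁻¹
t / t½ = 24.20 / 4.84 = 5 half-lives
C = C₀ × (1/2)^5 = 21.50 × 0.03125 = 0.6719 mg/L
Convert: 0.6719 mg/L × 1000 = 671.9 µg/L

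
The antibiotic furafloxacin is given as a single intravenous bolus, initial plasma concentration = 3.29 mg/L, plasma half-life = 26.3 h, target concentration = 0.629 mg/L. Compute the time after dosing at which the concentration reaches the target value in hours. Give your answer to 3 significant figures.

62.8 h

k = ln2 / t½ = 0.693147 / 26.3 = 0.02636 h⁻¹
t = ln(C₀ / C) / k = ln(3.290 / 0.629) / 0.02636
  = ln(5.231) / 0.02636 = 1.655 / 0.02636 = 62.78 h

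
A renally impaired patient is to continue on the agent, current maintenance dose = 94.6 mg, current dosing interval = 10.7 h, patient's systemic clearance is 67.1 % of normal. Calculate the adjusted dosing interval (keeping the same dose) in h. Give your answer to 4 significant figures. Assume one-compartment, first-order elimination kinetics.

To keep the same average steady-state level, dosing rate must scale with clearance.
CL ratio = 67.1 / 100 = 0.6710
New interval (same dose) = 10.7 / 0.6710 = 15.95 h

15.95 h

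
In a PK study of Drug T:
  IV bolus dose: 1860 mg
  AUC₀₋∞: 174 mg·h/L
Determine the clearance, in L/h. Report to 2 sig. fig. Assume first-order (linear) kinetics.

11 L/h

CL = Dose / AUC = 1860 / 174 = 10.69 L/h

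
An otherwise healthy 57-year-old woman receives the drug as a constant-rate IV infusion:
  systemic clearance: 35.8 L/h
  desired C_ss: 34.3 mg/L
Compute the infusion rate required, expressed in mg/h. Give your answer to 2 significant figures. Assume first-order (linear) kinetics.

At steady state, infusion rate R₀ = Css × CL = 34.3 × 35.80 = 1228 mg/h

1200 mg/h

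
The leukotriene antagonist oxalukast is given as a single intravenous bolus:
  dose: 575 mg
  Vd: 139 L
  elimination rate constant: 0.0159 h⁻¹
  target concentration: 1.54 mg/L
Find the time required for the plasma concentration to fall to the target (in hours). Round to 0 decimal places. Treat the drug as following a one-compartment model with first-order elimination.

C₀ = Dose / Vd = 575.0 / 139 = 4.137 mg/L
t = ln(C₀ / C) / k = ln(4.137 / 1.54) / 0.01590
  = ln(2.686) / 0.01590 = 0.9881 / 0.01590 = 62.14 h

62 h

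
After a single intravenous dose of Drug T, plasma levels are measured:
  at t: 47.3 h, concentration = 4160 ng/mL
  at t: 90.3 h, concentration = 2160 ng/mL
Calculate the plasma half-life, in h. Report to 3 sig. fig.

45.5 h

k = ln(C₁/C₂) / (t₂ − t₁) = ln(4160/2160) / (90.3 − 47.3)
  = 0.6554 / 43.00 = 0.01524 h⁻¹
t½ = ln2 / k = 0.693147 / 0.01524 = 45.48 h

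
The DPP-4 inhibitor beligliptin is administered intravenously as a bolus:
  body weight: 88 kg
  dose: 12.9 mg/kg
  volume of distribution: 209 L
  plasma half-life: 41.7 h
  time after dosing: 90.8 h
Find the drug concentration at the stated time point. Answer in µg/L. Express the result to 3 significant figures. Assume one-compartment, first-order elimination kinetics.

Total dose = 12.9 × 88 = 1135 mg
C₀ = Dose / Vd = 1135 / 209 = 5.431 mg/L
k = ln2 / t½ = 0.693147 / 41.7 = 0.01662 h⁻¹
C = C₀ · e^(−k·t) = 5.431 × e^(−0.01662 × 90.8)
  = 5.431 × 0.2211 = 1.201 mg/L
Convert: 1.201 mg/L × 1000 = 1201 µg/L

1200 µg/L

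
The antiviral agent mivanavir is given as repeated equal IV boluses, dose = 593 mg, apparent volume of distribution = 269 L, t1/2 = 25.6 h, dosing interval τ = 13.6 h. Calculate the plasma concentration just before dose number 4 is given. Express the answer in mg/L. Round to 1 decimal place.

C₀ per dose = Dose / Vd = 593 / 269 = 2.204 mg/L
k = ln2 / t½ = 0.693147 / 25.6 = 0.02708 h⁻¹
Fraction remaining after one interval: r = e^(−kτ) = e^(−0.02708 × 13.6) = 0.6919
Before dose 4, 3 doses have been given (aged 1τ, 2τ, 3τ).
C_trough = C₀ × (r + r² + … + r^3) = C₀ × r(1−r^3)/(1−r)
        = 2.204 × 0.6919 × (1 − 0.3312) / (1 − 0.6919) = 3.310 mg/L

3.3 mg/L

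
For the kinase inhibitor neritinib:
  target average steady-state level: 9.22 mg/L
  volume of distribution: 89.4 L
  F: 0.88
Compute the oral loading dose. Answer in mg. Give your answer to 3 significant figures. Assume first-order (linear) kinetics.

LD = Css × Vd / F = 9.22 × 89.4 / 0.88 = 936.7 mg

937 mg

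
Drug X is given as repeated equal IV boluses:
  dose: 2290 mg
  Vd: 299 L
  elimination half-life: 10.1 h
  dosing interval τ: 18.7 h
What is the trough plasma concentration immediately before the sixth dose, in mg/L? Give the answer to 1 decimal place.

2.9 mg/L

C₀ per dose = Dose / Vd = 2290 / 299 = 7.659 mg/L
k = ln2 / t½ = 0.693147 / 10.1 = 0.06863 h⁻¹
Fraction remaining after one interval: r = e^(−kτ) = e^(−0.06863 × 18.7) = 0.2771
Before dose 6, 5 doses have been given (aged 1τ, 2τ, 3τ, 4τ, 5τ).
C_trough = C₀ × (r + r² + … + r^5) = C₀ × r(1−r^5)/(1−r)
        = 7.659 × 0.2771 × (1 − 0.001634) / (1 − 0.2771) = 2.931 mg/L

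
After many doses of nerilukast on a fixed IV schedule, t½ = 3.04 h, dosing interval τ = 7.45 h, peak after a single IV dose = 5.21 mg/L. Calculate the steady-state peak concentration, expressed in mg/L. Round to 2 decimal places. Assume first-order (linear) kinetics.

6.38 mg/L

k = ln2 / t½ = 0.693147 / 3.04 = 0.2280 h⁻¹
e^(−kτ) = e^(−0.2280 × 7.45) = 0.1829
Accumulation ratio R = 1 / (1 − e^(−kτ)) = 1 / (1 − 0.1829) = 1.224
Steady-state peak = C₀ × R = 5.21 × 1.224 = 6.377 mg/L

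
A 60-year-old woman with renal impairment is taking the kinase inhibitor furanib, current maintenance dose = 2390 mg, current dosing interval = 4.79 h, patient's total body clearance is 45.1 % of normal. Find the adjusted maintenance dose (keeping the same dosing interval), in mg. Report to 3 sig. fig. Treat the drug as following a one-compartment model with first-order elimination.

1080 mg

To keep the same average steady-state level, dosing rate must scale with clearance.
CL ratio = 45.1 / 100 = 0.4510
New dose (same interval) = 2390 × 0.4510 = 1078 mg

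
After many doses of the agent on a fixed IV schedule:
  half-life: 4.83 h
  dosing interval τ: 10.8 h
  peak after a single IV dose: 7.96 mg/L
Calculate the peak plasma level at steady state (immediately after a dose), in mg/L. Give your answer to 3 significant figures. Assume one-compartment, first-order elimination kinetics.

10.1 mg/L

k = ln2 / t½ = 0.693147 / 4.83 = 0.1435 h⁻¹
e^(−kτ) = e^(−0.1435 × 10.8) = 0.2123
Accumulation ratio R = 1 / (1 − e^(−kτ)) = 1 / (1 − 0.2123) = 1.270
Steady-state peak = C₀ × R = 7.96 × 1.270 = 10.11 mg/L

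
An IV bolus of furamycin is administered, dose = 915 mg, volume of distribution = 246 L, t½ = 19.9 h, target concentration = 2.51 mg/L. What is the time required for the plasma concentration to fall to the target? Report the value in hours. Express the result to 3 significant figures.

C₀ = Dose / Vd = 915.0 / 246 = 3.720 mg/L
k = ln2 / t½ = 0.693147 / 19.9 = 0.03483 h⁻¹
t = ln(C₀ / C) / k = ln(3.720 / 2.51) / 0.03483
  = ln(1.482) / 0.03483 = 0.3934 / 0.03483 = 11.29 h

11.3 h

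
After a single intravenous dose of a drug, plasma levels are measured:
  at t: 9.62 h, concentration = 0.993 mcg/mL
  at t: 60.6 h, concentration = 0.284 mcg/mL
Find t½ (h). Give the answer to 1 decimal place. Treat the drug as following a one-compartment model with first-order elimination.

28.2 h

k = ln(C₁/C₂) / (t₂ − t₁) = ln(0.993/0.284) / (60.6 − 9.62)
  = 1.252 / 50.98 = 0.02456 h⁻¹
t½ = ln2 / k = 0.693147 / 0.02456 = 28.22 h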